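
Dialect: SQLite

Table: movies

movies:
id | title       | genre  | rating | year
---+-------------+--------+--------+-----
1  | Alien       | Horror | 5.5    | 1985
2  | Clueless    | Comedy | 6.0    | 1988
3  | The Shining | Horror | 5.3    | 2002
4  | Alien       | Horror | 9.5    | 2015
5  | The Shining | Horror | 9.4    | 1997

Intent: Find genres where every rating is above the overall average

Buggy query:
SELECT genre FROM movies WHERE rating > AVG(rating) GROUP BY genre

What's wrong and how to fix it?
Bug: AVG() is an aggregate; it can't sit directly in WHERE

Fix: Compute the overall average in a scalar subquery and compare each group's MIN against it in HAVING

Corrected query:
SELECT genre FROM movies GROUP BY genre HAVING MIN(rating) > (SELECT AVG(rating) FROM movies)

Result:
(no rows)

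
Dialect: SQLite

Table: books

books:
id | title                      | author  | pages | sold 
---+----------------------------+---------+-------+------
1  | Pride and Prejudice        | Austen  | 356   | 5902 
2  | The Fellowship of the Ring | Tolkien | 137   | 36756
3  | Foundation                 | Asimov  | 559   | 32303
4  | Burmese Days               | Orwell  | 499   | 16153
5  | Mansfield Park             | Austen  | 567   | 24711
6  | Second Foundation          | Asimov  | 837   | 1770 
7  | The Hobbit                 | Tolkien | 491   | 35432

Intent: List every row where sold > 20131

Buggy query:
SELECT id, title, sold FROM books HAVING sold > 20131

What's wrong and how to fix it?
Bug: This is a non-aggregate query (no GROUP BY, no aggregates), so in SQLite the HAVING clause is invalid here; a row-level condition belongs in WHERE

Fix: Replace HAVING with WHERE since the condition applies to individual rows

Corrected query:
SELECT id, title, sold FROM books WHERE sold > 20131

Result:
id | title                      | sold 
---+----------------------------+------
2  | The Fellowship of the Ring | 36756
3  | Foundation                 | 32303
5  | Mansfield Park             | 24711
7  | The Hobbit                 | 35432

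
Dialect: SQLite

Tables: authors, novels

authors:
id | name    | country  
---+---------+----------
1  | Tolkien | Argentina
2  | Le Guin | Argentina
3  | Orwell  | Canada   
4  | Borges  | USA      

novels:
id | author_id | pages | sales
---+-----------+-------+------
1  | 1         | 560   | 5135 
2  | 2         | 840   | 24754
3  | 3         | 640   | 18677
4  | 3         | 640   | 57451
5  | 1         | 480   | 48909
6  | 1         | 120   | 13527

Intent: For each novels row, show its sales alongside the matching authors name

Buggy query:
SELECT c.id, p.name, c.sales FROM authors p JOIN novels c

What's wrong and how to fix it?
Bug: JOIN with no ON clause produces a cartesian product; every novels row pairs with every authors row

Fix: Add ON c.author_id = p.id to the JOIN

Corrected query:
SELECT c.id, p.name, c.sales FROM authors p JOIN novels c ON c.author_id = p.id

Result:
id | name    | sales
---+---------+------
1  | Tolkien | 5135 
2  | Le Guin | 24754
3  | Orwell  | 18677
4  | Orwell  | 57451
5  | Tolkien | 48909
6  | Tolkien | 13527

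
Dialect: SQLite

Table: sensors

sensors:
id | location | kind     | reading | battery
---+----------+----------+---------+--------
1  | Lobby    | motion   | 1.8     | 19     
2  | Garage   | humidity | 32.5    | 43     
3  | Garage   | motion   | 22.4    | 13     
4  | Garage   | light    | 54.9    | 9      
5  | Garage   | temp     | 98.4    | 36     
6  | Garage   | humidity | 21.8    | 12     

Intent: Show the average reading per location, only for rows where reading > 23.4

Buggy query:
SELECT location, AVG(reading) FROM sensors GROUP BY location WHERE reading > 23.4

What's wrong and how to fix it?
Bug: WHERE cannot follow GROUP BY

Fix: Place WHERE between FROM and GROUP BY

Corrected query:
SELECT location, AVG(reading) FROM sensors WHERE reading > 23.4 GROUP BY location

Result:
location | AVG(reading)
---------+-------------
Garage   | 61.933333   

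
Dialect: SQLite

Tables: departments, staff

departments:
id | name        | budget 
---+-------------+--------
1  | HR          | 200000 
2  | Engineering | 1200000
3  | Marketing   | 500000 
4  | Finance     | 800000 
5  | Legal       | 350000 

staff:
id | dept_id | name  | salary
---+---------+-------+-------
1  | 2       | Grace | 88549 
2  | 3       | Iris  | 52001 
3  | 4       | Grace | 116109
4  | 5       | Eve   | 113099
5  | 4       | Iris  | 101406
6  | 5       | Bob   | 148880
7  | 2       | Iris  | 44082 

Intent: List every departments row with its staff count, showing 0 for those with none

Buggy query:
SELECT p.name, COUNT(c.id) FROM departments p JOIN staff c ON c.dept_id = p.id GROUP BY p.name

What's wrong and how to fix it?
Bug: An inner join excludes parents with zero children

Fix: Use LEFT JOIN so parents without children still appear (COUNT(c.id) gives 0)

Corrected query:
SELECT p.name, COUNT(c.id) FROM departments p LEFT JOIN staff c ON c.dept_id = p.id GROUP BY p.name

Result:
name        | COUNT(c.id)
------------+------------
Engineering | 2          
Finance     | 2          
HR          | 0          
Legal       | 2          
Marketing   | 1          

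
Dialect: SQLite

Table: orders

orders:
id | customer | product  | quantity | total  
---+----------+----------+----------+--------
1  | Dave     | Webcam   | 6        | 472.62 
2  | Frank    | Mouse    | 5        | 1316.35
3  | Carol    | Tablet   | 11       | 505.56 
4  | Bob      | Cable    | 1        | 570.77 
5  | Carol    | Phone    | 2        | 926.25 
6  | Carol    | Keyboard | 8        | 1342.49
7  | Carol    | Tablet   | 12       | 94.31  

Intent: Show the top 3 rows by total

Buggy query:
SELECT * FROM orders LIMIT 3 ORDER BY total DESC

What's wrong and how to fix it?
Bug: LIMIT must come after ORDER BY

Fix: Sort with ORDER BY, then apply LIMIT

Corrected query:
SELECT * FROM orders ORDER BY total DESC LIMIT 3

Result:
id | customer | product  | quantity | total  
---+----------+----------+----------+--------
6  | Carol    | Keyboard | 8        | 1342.49
2  | Frank    | Mouse    | 5        | 1316.35
5  | Carol    | Phone    | 2        | 926.25 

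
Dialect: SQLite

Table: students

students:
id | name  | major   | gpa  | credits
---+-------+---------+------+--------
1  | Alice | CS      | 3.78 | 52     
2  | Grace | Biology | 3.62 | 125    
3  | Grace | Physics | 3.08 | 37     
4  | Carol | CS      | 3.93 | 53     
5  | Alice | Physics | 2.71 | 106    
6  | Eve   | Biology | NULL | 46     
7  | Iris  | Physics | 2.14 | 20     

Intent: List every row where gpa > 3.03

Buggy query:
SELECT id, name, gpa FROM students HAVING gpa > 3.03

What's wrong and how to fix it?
Bug: This is a non-aggregate query (no GROUP BY, no aggregates), so in SQLite the HAVING clause is invalid here; a row-level condition belongs in WHERE

Fix: Replace HAVING with WHERE since the condition applies to individual rows

Corrected query:
SELECT id, name, gpa FROM students WHERE gpa > 3.03

Result:
id | name  | gpa 
---+-------+-----
1  | Alice | 3.78
2  | Grace | 3.62
3  | Grace | 3.08
4  | Carol | 3.93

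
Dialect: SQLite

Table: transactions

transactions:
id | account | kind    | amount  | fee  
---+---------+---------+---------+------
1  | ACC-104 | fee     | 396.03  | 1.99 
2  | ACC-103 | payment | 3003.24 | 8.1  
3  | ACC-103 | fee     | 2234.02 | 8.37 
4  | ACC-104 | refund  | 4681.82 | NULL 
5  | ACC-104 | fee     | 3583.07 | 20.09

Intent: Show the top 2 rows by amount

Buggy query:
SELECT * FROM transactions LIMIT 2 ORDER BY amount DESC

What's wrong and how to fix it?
Bug: ORDER BY cannot follow LIMIT; LIMIT is the final clause

Fix: Sort with ORDER BY, then apply LIMIT

Corrected query:
SELECT * FROM transactions ORDER BY amount DESC LIMIT 2

Result:
id | account | kind   | amount  | fee  
---+---------+--------+---------+------
4  | ACC-104 | refund | 4681.82 | NULL 
5  | ACC-104 | fee    | 3583.07 | 20.09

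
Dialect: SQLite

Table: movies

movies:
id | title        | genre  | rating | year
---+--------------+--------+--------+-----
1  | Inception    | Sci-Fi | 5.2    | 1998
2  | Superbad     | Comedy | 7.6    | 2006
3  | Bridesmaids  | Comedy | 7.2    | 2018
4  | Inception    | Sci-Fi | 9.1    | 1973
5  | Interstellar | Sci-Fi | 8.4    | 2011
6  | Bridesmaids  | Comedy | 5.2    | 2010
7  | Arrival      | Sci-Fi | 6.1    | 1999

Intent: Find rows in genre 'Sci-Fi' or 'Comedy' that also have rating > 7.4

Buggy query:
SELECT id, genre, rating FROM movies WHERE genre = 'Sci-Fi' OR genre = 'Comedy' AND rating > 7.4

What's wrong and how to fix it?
Bug: Without parentheses, AND is evaluated before OR, so the rating filter only applies to the 'Comedy' branch

Fix: Group the OR with parentheses (or use IN), then AND the threshold

Corrected query:
SELECT id, genre, rating FROM movies WHERE (genre = 'Sci-Fi' OR genre = 'Comedy') AND rating > 7.4

Result:
id | genre  | rating
---+--------+-------
2  | Comedy | 7.6   
4  | Sci-Fi | 9.1   
5  | Sci-Fi | 8.4   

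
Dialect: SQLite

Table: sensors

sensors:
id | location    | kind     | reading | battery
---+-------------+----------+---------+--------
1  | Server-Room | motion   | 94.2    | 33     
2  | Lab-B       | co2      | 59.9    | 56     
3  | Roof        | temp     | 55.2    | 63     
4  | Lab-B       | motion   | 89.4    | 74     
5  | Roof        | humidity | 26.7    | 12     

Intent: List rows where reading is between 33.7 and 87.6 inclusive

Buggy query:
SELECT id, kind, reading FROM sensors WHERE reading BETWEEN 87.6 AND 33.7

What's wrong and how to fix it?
Bug: The bounds are reversed; BETWEEN a AND b requires a <= b to match anything

Fix: Write BETWEEN 33.7 AND 87.6

Corrected query:
SELECT id, kind, reading FROM sensors WHERE reading BETWEEN 33.7 AND 87.6

Result:
id | kind | reading
---+------+--------
2  | co2  | 59.9   
3  | temp | 55.2   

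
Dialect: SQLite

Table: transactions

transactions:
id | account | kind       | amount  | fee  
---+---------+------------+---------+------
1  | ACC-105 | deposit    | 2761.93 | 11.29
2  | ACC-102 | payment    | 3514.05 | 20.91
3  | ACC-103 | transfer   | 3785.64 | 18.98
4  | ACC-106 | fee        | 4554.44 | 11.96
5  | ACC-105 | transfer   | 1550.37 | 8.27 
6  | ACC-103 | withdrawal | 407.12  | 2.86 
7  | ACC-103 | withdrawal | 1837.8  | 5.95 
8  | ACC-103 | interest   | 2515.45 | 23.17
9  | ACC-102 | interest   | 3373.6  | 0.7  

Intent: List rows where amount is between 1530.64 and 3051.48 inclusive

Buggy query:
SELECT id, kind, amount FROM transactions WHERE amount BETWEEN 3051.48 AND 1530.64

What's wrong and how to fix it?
Bug: The bounds are reversed; BETWEEN a AND b requires a <= b to match anything

Fix: Write BETWEEN 1530.64 AND 3051.48

Corrected query:
SELECT id, kind, amount FROM transactions WHERE amount BETWEEN 1530.64 AND 3051.48

Result:
id | kind       | amount 
---+------------+--------
1  | deposit    | 2761.93
5  | transfer   | 1550.37
7  | withdrawal | 1837.8 
8  | interest   | 2515.45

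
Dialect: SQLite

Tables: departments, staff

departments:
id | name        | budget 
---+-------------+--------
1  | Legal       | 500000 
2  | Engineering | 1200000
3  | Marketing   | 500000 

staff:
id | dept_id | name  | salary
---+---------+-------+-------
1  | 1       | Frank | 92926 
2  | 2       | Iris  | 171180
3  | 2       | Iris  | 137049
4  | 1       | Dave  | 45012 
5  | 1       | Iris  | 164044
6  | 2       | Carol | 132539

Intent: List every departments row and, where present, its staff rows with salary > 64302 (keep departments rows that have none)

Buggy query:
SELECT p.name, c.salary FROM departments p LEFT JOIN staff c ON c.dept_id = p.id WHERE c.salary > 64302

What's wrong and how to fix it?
Bug: Filtering c.salary in WHERE discards the NULL rows produced by LEFT JOIN, turning it into an inner join

Fix: Put 'c.salary > 64302' in the JOIN's ON clause instead of WHERE

Corrected query:
SELECT p.name, c.salary FROM departments p LEFT JOIN staff c ON c.dept_id = p.id AND c.salary > 64302

Result:
name        | salary
------------+-------
Legal       | 92926 
Legal       | 164044
Engineering | 132539
Engineering | 137049
Engineering | 171180
Marketing   | NULL  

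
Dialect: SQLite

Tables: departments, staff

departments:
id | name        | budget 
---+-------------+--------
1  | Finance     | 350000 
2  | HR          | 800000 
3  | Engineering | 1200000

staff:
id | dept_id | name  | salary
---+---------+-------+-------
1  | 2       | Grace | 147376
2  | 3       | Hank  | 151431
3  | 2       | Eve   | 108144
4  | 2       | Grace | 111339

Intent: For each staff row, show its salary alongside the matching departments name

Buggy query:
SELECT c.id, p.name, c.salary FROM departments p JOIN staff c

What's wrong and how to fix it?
Bug: Missing join condition: each staff row is matched to all departments rows instead of just its own

Fix: Add ON c.dept_id = p.id to the JOIN

Corrected query:
SELECT c.id, p.name, c.salary FROM departments p JOIN staff c ON c.dept_id = p.id

Result:
id | name        | salary
---+-------------+-------
1  | HR          | 147376
2  | Engineering | 151431
3  | HR          | 108144
4  | HR          | 111339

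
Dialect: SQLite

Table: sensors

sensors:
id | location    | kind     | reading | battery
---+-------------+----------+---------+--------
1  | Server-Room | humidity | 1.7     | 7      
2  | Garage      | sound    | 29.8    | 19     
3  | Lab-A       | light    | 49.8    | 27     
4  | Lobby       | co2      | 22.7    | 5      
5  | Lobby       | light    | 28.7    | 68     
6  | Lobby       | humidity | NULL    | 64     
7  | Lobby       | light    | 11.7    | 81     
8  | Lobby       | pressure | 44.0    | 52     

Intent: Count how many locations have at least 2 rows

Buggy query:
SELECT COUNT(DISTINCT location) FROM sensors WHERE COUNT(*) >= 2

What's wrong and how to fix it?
Bug: COUNT(*) cannot appear in WHERE; the per-group count doesn't exist yet

Fix: Group first with HAVING COUNT(*) >= 2, then COUNT the resulting groups

Corrected query:
SELECT COUNT(*) FROM (SELECT location FROM sensors GROUP BY location HAVING COUNT(*) >= 2)

Result:
COUNT(*)
--------
1       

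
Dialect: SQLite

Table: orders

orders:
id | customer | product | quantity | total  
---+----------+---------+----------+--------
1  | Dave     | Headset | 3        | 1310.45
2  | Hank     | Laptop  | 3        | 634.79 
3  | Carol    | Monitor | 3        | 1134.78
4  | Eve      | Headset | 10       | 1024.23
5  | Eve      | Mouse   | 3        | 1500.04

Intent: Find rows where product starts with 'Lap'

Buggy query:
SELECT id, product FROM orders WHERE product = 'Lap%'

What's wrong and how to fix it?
Bug: '=' compares the literal string including the % character; pattern matching needs LIKE

Fix: Replace '=' with LIKE so 'Lap%' is treated as a pattern

Corrected query:
SELECT id, product FROM orders WHERE product LIKE 'Lap%'

Result:
id | product
---+--------
2  | Laptop 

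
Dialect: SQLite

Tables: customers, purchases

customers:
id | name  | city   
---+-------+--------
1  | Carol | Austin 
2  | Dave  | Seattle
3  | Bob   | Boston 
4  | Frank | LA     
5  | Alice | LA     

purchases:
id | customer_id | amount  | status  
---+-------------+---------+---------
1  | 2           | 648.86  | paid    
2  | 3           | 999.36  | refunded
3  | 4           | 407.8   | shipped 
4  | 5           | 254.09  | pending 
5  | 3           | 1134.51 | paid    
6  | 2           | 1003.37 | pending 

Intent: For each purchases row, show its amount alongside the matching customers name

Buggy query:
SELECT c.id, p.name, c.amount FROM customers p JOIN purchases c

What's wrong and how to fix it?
Bug: Missing join condition: each purchases row is matched to all customers rows instead of just its own

Fix: Add ON c.customer_id = p.id to the JOIN

Corrected query:
SELECT c.id, p.name, c.amount FROM customers p JOIN purchases c ON c.customer_id = p.id

Result:
id | name  | amount 
---+-------+--------
1  | Dave  | 648.86 
2  | Bob   | 999.36 
3  | Frank | 407.8  
4  | Alice | 254.09 
5  | Bob   | 1134.51
6  | Dave  | 1003.37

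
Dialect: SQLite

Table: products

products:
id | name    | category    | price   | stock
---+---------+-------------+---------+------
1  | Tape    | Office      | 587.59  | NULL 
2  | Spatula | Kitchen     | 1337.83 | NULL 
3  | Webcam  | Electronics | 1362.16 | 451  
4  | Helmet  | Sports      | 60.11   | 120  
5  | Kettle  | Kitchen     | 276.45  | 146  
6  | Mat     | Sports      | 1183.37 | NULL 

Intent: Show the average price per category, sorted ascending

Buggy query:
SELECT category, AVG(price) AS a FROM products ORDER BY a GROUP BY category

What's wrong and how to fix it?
Bug: GROUP BY must precede ORDER BY

Fix: Move ORDER BY to the end, after GROUP BY

Corrected query:
SELECT category, AVG(price) AS a FROM products GROUP BY category ORDER BY a

Result:
category    | a      
------------+--------
Office      | 587.59 
Sports      | 621.74 
Kitchen     | 807.14 
Electronics | 1362.16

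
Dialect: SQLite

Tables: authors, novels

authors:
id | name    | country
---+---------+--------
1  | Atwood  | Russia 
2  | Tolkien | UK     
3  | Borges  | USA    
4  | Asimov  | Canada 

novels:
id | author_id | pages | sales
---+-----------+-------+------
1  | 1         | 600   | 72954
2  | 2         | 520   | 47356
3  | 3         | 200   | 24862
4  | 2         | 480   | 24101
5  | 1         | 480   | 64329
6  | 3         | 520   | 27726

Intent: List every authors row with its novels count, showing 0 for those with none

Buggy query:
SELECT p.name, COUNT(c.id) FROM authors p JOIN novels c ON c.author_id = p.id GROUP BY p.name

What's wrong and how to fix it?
Bug: An inner join excludes parents with zero children

Fix: Use LEFT JOIN so parents without children still appear (COUNT(c.id) gives 0)

Corrected query:
SELECT p.name, COUNT(c.id) FROM authors p LEFT JOIN novels c ON c.author_id = p.id GROUP BY p.name

Result:
name    | COUNT(c.id)
--------+------------
Asimov  | 0          
Atwood  | 2          
Borges  | 2          
Tolkien | 2          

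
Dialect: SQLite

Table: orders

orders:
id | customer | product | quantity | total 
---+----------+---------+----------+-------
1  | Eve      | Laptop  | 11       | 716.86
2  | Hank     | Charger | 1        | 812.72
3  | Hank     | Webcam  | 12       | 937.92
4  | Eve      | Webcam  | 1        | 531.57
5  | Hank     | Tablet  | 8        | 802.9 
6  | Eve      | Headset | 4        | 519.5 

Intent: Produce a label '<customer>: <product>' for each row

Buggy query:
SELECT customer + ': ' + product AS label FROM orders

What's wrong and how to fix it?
Bug: SQLite uses || for string concatenation; + coerces text to numbers (yielding 0)

Fix: Replace + with || to concatenate text

Corrected query:
SELECT customer || ': ' || product AS label FROM orders

Result:
label        
-------------
Eve: Laptop  
Hank: Charger
Hank: Webcam 
Eve: Webcam  
Hank: Tablet 
Eve: Headset 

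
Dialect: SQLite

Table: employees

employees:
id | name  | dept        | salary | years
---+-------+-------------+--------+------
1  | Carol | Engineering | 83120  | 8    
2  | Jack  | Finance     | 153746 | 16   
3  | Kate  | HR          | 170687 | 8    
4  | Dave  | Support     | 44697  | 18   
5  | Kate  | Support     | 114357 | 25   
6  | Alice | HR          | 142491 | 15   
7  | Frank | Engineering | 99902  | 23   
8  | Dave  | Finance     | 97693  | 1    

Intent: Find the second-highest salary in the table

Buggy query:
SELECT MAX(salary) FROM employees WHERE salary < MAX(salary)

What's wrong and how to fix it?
Bug: The inner MAX is an aggregate inside WHERE, which is not allowed

Fix: Put the inner MAX in a scalar subquery

Corrected query:
SELECT MAX(salary) FROM employees WHERE salary < (SELECT MAX(salary) FROM employees)

Result:
MAX(salary)
-----------
153746     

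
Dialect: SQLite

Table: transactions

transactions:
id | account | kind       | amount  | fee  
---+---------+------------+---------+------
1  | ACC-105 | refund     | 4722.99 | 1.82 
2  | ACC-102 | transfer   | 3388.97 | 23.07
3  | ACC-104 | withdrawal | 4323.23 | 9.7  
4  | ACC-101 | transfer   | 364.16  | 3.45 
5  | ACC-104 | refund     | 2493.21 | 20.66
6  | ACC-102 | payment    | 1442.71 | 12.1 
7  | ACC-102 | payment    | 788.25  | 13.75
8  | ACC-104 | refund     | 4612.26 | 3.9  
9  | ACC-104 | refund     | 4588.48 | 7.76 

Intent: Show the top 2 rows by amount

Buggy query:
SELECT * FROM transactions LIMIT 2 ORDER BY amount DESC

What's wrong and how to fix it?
Bug: ORDER BY cannot follow LIMIT; LIMIT is the final clause

Fix: Swap the clauses: ORDER BY first, then LIMIT

Corrected query:
SELECT * FROM transactions ORDER BY amount DESC LIMIT 2

Result:
id | account | kind   | amount  | fee 
---+---------+--------+---------+-----
1  | ACC-105 | refund | 4722.99 | 1.82
8  | ACC-104 | refund | 4612.26 | 3.9 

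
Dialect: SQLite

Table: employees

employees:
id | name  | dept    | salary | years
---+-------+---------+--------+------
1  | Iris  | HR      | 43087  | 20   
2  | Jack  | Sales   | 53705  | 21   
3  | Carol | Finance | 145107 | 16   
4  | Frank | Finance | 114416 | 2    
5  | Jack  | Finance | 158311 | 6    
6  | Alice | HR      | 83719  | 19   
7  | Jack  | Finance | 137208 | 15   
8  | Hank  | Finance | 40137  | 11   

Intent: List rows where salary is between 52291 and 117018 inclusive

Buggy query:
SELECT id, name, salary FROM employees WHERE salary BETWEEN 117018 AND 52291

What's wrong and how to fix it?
Bug: BETWEEN expects the lower bound first; with 117018 AND 52291 the range is empty

Fix: Write BETWEEN 52291 AND 117018

Corrected query:
SELECT id, name, salary FROM employees WHERE salary BETWEEN 52291 AND 117018

Result:
id | name  | salary
---+-------+-------
2  | Jack  | 53705 
4  | Frank | 114416
6  | Alice | 83719 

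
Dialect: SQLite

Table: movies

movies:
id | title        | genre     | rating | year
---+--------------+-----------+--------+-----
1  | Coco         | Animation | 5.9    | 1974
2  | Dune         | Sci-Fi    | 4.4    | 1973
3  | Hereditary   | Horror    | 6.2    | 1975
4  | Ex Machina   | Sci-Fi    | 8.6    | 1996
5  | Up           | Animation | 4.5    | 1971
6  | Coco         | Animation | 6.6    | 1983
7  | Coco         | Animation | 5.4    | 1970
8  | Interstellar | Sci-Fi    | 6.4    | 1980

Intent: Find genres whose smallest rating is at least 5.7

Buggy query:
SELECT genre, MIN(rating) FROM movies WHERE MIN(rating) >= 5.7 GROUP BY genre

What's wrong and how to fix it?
Bug: Aggregates like MIN are computed per group after WHERE runs

Fix: Use HAVING for the per-group MIN condition

Corrected query:
SELECT genre, MIN(rating) FROM movies GROUP BY genre HAVING MIN(rating) >= 5.7

Result:
genre  | MIN(rating)
-------+------------
Horror | 6.2        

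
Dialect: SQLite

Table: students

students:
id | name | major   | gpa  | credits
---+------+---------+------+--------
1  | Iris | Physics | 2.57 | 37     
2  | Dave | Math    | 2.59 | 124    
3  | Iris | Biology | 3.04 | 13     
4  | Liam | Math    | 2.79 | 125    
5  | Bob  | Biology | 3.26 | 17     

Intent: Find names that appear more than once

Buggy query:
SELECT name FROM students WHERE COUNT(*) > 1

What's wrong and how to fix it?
Bug: COUNT(*) is an aggregate and cannot be used in WHERE

Fix: Group first, then use HAVING for the count condition

Corrected query:
SELECT name FROM students GROUP BY name HAVING COUNT(*) > 1

Result:
name
----
Iris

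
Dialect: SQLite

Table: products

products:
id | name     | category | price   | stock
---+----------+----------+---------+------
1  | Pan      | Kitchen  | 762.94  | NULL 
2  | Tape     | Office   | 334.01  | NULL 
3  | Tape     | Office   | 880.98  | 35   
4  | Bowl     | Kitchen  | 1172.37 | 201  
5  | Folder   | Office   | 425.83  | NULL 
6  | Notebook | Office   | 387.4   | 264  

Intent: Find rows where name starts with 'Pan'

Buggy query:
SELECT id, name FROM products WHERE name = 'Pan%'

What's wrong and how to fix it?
Bug: '=' compares the literal string including the % character; pattern matching needs LIKE

Fix: Use LIKE for wildcard pattern matching

Corrected query:
SELECT id, name FROM products WHERE name LIKE 'Pan%'

Result:
id | name
---+-----
1  | Pan 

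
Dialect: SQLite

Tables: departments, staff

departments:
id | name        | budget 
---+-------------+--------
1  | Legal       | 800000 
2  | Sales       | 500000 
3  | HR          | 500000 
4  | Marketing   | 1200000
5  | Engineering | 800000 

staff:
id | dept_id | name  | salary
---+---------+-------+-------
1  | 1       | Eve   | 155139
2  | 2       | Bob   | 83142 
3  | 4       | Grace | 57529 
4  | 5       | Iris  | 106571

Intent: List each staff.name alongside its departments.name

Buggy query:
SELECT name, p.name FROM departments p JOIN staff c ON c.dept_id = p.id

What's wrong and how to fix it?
Bug: Both tables have a 'name' column; the unqualified reference is ambiguous

Fix: Prefix ambiguous columns with the table alias

Corrected query:
SELECT c.name, p.name FROM departments p JOIN staff c ON c.dept_id = p.id

Result:
name  | name       
------+------------
Eve   | Legal      
Bob   | Sales      
Grace | Marketing  
Iris  | Engineering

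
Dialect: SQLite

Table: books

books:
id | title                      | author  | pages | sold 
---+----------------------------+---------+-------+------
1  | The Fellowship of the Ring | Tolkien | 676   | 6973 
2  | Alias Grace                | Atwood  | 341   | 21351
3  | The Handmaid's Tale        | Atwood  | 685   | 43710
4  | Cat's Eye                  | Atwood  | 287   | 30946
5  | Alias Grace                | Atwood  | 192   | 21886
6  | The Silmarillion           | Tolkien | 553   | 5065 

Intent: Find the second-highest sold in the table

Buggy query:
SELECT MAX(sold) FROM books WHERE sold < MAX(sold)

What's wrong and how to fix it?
Bug: MAX(sold) on the right of the comparison is an aggregate-in-WHERE error

Fix: Put the inner MAX in a scalar subquery

Corrected query:
SELECT MAX(sold) FROM books WHERE sold < (SELECT MAX(sold) FROM books)

Result:
MAX(sold)
---------
30946    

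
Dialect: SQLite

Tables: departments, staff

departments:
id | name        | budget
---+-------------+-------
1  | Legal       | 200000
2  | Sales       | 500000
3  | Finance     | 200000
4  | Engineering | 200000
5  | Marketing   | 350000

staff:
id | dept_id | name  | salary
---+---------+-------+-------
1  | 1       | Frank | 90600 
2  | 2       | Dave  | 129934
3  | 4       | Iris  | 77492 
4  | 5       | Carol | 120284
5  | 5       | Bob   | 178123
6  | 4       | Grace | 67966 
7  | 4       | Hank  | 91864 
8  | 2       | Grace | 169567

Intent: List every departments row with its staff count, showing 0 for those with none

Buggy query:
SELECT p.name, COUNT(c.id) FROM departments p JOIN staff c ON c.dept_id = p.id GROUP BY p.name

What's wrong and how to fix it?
Bug: An inner join excludes parents with zero children

Fix: Switch to LEFT JOIN to retain unmatched parent rows

Corrected query:
SELECT p.name, COUNT(c.id) FROM departments p LEFT JOIN staff c ON c.dept_id = p.id GROUP BY p.name

Result:
name        | COUNT(c.id)
------------+------------
Engineering | 3          
Finance     | 0          
Legal       | 1          
Marketing   | 2          
Sales       | 2          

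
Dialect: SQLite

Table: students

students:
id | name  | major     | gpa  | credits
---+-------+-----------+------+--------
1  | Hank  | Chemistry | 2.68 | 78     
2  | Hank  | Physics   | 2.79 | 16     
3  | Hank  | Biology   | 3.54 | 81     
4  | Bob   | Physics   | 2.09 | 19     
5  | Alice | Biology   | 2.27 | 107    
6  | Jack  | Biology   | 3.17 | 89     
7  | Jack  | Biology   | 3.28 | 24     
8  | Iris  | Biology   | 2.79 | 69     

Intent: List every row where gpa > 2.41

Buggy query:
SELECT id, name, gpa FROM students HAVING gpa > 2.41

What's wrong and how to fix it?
Bug: HAVING filters the output of aggregation, but this query has no GROUP BY and no aggregate functions, so SQLite rejects it (HAVING clause on a non-aggregate query); the condition here is per row

Fix: Use WHERE for row-level filtering

Corrected query:
SELECT id, name, gpa FROM students WHERE gpa > 2.41

Result:
id | name | gpa 
---+------+-----
1  | Hank | 2.68
2  | Hank | 2.79
3  | Hank | 3.54
6  | Jack | 3.17
7  | Jack | 3.28
8  | Iris | 2.79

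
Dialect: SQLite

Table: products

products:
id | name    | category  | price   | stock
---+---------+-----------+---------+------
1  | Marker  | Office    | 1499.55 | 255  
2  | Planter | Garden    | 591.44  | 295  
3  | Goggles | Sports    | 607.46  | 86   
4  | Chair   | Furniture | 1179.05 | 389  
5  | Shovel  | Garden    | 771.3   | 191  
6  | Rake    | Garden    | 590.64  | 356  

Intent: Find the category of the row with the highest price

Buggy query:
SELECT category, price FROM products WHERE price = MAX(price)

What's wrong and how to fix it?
Bug: MAX(price) is an aggregate and cannot be used directly in WHERE

Fix: Wrap MAX in a scalar subquery so WHERE compares against a single value

Corrected query:
SELECT category, price FROM products WHERE price = (SELECT MAX(price) FROM products)

Result:
category | price  
---------+--------
Office   | 1499.55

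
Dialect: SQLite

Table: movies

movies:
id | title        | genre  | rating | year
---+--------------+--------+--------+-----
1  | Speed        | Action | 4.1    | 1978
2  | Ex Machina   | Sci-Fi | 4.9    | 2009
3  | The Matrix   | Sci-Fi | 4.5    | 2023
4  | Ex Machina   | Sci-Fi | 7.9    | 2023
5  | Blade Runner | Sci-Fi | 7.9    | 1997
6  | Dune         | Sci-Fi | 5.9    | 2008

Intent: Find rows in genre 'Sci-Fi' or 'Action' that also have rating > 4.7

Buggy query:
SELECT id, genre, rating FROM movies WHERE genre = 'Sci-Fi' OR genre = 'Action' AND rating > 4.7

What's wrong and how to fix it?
Bug: Without parentheses, AND is evaluated before OR, so the rating filter only applies to the 'Action' branch

Fix: Group the OR with parentheses (or use IN), then AND the threshold

Corrected query:
SELECT id, genre, rating FROM movies WHERE (genre = 'Sci-Fi' OR genre = 'Action') AND rating > 4.7

Result:
id | genre  | rating
---+--------+-------
2  | Sci-Fi | 4.9   
4  | Sci-Fi | 7.9   
5  | Sci-Fi | 7.9   
6  | Sci-Fi | 5.9   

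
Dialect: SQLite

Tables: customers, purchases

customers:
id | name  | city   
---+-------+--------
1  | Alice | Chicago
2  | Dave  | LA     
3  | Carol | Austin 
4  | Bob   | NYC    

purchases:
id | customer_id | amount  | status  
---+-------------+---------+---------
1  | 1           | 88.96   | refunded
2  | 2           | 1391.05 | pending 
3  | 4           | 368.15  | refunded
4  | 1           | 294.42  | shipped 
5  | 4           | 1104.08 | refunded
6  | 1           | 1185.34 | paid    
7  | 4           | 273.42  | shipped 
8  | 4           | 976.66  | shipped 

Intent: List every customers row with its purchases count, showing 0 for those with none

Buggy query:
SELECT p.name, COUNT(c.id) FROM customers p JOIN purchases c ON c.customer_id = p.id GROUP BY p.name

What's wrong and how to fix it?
Bug: INNER JOIN drops customers rows that have no matching purchases rows

Fix: Use LEFT JOIN so parents without children still appear (COUNT(c.id) gives 0)

Corrected query:
SELECT p.name, COUNT(c.id) FROM customers p LEFT JOIN purchases c ON c.customer_id = p.id GROUP BY p.name

Result:
name  | COUNT(c.id)
------+------------
Alice | 3          
Bob   | 4          
Carol | 0          
Dave  | 1          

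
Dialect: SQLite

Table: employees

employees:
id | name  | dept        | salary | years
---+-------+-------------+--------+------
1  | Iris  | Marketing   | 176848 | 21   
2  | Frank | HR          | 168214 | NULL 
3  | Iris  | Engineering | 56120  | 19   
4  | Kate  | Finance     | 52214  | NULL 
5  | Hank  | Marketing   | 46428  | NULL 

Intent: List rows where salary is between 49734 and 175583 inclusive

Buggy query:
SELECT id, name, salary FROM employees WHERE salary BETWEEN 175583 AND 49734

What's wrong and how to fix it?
Bug: BETWEEN expects the lower bound first; with 175583 AND 49734 the range is empty

Fix: Write BETWEEN 49734 AND 175583

Corrected query:
SELECT id, name, salary FROM employees WHERE salary BETWEEN 49734 AND 175583

Result:
id | name  | salary
---+-------+-------
2  | Frank | 168214
3  | Iris  | 56120 
4  | Kate  | 52214 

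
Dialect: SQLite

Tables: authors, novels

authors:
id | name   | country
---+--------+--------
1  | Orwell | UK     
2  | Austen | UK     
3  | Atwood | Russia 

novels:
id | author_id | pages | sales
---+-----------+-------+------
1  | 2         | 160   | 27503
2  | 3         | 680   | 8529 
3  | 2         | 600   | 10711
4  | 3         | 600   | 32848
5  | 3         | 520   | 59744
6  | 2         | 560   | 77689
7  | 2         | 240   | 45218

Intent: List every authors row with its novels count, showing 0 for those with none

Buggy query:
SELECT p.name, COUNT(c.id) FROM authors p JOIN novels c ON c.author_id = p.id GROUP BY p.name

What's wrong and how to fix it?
Bug: An inner join excludes parents with zero children

Fix: Switch to LEFT JOIN to retain unmatched parent rows

Corrected query:
SELECT p.name, COUNT(c.id) FROM authors p LEFT JOIN novels c ON c.author_id = p.id GROUP BY p.name

Result:
name   | COUNT(c.id)
-------+------------
Atwood | 3          
Austen | 4          
Orwell | 0          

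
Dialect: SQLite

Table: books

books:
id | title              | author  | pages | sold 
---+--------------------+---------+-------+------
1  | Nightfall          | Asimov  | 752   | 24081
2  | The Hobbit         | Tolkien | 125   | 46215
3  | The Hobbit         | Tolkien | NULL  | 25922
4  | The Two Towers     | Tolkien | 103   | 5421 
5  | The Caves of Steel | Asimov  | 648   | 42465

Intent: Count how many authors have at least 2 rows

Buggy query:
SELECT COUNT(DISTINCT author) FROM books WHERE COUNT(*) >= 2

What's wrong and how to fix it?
Bug: WHERE filters individual rows, not groups, so a group-level COUNT is invalid there

Fix: Group first with HAVING COUNT(*) >= 2, then COUNT the resulting groups

Corrected query:
SELECT COUNT(*) FROM (SELECT author FROM books GROUP BY author HAVING COUNT(*) >= 2)

Result:
COUNT(*)
--------
2       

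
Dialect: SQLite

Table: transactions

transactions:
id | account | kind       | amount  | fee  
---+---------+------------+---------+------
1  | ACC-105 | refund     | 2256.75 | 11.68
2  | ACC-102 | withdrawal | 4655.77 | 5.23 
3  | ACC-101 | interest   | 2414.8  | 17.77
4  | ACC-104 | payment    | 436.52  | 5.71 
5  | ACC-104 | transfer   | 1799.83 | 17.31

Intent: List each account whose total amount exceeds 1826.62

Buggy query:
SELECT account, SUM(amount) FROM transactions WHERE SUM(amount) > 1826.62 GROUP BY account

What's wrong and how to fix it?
Bug: SUM(amount) is an aggregate, but WHERE filters rows before aggregation

Fix: Use HAVING (which filters groups after aggregation) instead of WHERE

Corrected query:
SELECT account, SUM(amount) FROM transactions GROUP BY account HAVING SUM(amount) > 1826.62

Result:
account | SUM(amount)
--------+------------
ACC-101 | 2414.8     
ACC-102 | 4655.77    
ACC-104 | 2236.35    
ACC-105 | 2256.75    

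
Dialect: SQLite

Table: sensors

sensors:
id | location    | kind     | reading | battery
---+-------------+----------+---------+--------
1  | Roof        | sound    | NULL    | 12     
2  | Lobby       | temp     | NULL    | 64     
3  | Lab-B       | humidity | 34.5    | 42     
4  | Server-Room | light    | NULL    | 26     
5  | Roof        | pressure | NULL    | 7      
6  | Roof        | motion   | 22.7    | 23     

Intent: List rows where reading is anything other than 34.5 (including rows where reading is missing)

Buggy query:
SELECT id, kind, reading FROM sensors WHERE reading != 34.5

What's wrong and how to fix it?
Bug: 'reading != 34.5' is unknown when reading is NULL, so NULL rows are silently excluded

Fix: Handle NULL separately with IS NULL alongside the inequality

Corrected query:
SELECT id, kind, reading FROM sensors WHERE reading != 34.5 OR reading IS NULL

Result:
id | kind     | reading
---+----------+--------
1  | sound    | NULL   
2  | temp     | NULL   
4  | light    | NULL   
5  | pressure | NULL   
6  | motion   | 22.7   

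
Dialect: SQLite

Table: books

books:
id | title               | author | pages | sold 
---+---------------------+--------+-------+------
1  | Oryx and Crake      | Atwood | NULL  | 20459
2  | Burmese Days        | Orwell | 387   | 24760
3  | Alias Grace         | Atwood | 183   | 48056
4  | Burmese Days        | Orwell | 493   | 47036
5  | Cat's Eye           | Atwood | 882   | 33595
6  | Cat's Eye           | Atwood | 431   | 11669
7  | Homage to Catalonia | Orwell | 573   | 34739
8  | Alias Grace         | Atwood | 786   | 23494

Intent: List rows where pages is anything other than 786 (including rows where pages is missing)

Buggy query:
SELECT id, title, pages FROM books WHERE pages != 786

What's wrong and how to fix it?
Bug: Inequality against NULL is unknown, not true; rows with NULL are dropped

Fix: Add an explicit OR pages IS NULL to include the missing-value rows

Corrected query:
SELECT id, title, pages FROM books WHERE pages != 786 OR pages IS NULL

Result:
id | title               | pages
---+---------------------+------
1  | Oryx and Crake      | NULL 
2  | Burmese Days        | 387  
3  | Alias Grace         | 183  
4  | Burmese Days        | 493  
5  | Cat's Eye           | 882  
6  | Cat's Eye           | 431  
7  | Homage to Catalonia | 573  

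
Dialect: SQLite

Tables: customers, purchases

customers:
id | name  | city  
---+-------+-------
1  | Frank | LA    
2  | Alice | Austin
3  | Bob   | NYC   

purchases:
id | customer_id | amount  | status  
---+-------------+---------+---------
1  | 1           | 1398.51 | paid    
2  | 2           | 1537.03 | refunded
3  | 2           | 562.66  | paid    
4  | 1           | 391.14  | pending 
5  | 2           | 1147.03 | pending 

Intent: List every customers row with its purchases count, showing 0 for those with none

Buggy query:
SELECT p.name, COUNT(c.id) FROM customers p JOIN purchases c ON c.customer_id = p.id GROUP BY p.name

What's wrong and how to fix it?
Bug: An inner join excludes parents with zero children

Fix: Use LEFT JOIN so parents without children still appear (COUNT(c.id) gives 0)

Corrected query:
SELECT p.name, COUNT(c.id) FROM customers p LEFT JOIN purchases c ON c.customer_id = p.id GROUP BY p.name

Result:
name  | COUNT(c.id)
------+------------
Alice | 3          
Bob   | 0          
Frank | 2          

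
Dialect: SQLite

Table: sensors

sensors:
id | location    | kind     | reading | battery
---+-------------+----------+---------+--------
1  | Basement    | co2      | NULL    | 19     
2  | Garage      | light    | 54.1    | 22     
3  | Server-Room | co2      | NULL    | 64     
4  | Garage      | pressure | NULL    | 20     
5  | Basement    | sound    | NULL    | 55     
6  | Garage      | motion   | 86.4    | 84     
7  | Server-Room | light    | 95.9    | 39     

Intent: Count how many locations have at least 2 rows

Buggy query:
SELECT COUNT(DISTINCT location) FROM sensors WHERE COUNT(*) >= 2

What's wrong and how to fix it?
Bug: COUNT(*) cannot appear in WHERE; the per-group count doesn't exist yet

Fix: Group first with HAVING COUNT(*) >= 2, then COUNT the resulting groups

Corrected query:
SELECT COUNT(*) FROM (SELECT location FROM sensors GROUP BY location HAVING COUNT(*) >= 2)

Result:
COUNT(*)
--------
3       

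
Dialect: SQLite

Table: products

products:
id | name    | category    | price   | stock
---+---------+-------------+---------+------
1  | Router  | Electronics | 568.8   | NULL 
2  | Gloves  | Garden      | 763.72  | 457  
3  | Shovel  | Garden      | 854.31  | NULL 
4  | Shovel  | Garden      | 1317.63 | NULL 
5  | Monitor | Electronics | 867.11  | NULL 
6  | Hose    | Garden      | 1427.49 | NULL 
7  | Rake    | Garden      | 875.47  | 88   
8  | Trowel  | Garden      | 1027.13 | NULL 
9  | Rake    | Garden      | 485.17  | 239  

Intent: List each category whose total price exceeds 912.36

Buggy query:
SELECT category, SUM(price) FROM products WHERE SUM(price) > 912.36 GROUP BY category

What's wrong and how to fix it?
Bug: SUM(price) is an aggregate, but WHERE filters rows before aggregation

Fix: Move the aggregate condition to a HAVING clause

Corrected query:
SELECT category, SUM(price) FROM products GROUP BY category HAVING SUM(price) > 912.36

Result:
category    | SUM(price)
------------+-----------
Electronics | 1435.91   
Garden      | 6750.92   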